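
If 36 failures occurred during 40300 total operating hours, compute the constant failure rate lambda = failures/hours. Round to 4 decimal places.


failures = 36
total_hours = 40300
lambda = 36 / 40300
lambda = 0.0009

0.0009


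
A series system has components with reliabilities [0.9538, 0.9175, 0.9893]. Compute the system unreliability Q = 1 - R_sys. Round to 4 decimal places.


Components: [0.9538, 0.9175, 0.9893]
After component 1: product = 0.9538
After component 2: product = 0.8751
After component 3: product = 0.8657
R_sys = 0.8657
Q = 1 - 0.8657 = 0.1343

0.1343


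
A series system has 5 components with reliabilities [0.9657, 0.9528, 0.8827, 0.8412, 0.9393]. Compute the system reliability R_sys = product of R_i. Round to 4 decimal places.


Components: [0.9657, 0.9528, 0.8827, 0.8412, 0.9393]
After component 1 (R=0.9657): product = 0.9657
After component 2 (R=0.9528): product = 0.9201
After component 3 (R=0.8827): product = 0.8122
After component 4 (R=0.8412): product = 0.6832
After component 5 (R=0.9393): product = 0.6417
R_sys = 0.6417

0.6417


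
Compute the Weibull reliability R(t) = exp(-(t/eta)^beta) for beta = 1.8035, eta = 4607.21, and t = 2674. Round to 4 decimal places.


beta = 1.8035, eta = 4607.21, t = 2674
t/eta = 2674 / 4607.21 = 0.5804
(t/eta)^beta = 0.5804^1.8035 = 0.3749
R(t) = exp(-0.3749)
R(t) = 0.6874

0.6874


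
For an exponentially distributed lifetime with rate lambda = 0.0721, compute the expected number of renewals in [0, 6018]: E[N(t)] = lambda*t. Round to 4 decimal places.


lambda = 0.0721
t = 6018
E[N(t)] = lambda * t
E[N(t)] = 0.0721 * 6018
E[N(t)] = 433.8978

433.8978


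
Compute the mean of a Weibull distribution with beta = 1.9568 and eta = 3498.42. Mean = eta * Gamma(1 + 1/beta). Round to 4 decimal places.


beta = 1.9568, eta = 3498.42
1/beta = 0.511
1 + 1/beta = 1.511
Gamma(1.511) = 0.8866
Mean = 3498.42 * 0.8866
Mean = 3101.8191

3101.8191


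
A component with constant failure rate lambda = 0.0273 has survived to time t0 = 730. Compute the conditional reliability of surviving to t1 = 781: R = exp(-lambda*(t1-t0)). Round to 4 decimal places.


lambda = 0.0273
t0 = 730, t1 = 781
t1 - t0 = 51
lambda * (t1-t0) = 0.0273 * 51 = 1.3923
R = exp(-1.3923)
R = 0.2485

0.2485


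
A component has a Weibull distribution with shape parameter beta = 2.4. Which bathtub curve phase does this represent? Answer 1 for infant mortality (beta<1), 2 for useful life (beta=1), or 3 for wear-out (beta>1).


beta = 2.4
Compare beta to 1:
beta < 1 => infant mortality (phase 1)
beta = 1 => useful life (phase 2)
beta > 1 => wear-out (phase 3)
Since beta = 2.4, this is wear-out (increasing failure rate)
Phase = 3

3


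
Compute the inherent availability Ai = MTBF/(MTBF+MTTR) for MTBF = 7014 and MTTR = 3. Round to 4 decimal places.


MTBF = 7014
MTTR = 3
MTBF + MTTR = 7017
Ai = 7014 / 7017
Ai = 0.9996

0.9996


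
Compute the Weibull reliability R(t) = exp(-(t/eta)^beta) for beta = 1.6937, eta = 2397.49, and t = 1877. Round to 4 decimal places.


beta = 1.6937, eta = 2397.49, t = 1877
t/eta = 1877 / 2397.49 = 0.7829
(t/eta)^beta = 0.7829^1.6937 = 0.6607
R(t) = exp(-0.6607)
R(t) = 0.5165

0.5165


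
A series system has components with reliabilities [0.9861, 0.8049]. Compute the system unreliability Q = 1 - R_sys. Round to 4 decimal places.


Components: [0.9861, 0.8049]
After component 1: product = 0.9861
After component 2: product = 0.7937
R_sys = 0.7937
Q = 1 - 0.7937 = 0.2063

0.2063


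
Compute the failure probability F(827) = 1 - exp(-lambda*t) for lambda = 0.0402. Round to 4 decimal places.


lambda = 0.0402, t = 827
lambda * t = 33.2454
exp(-33.2454) = 0.0
F(t) = 1 - 0.0
F(t) = 1.0

1.0


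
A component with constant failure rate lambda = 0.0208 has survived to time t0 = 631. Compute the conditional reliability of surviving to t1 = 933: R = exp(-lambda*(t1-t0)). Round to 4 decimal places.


lambda = 0.0208
t0 = 631, t1 = 933
t1 - t0 = 302
lambda * (t1-t0) = 0.0208 * 302 = 6.2816
R = exp(-6.2816)
R = 0.0019

0.0019


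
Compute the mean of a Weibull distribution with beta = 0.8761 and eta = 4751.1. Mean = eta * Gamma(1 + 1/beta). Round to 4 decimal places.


beta = 0.8761, eta = 4751.1
1/beta = 1.1414
1 + 1/beta = 2.1414
Gamma(2.1414) = 1.0683
Mean = 4751.1 * 1.0683
Mean = 5075.5456

5075.5456


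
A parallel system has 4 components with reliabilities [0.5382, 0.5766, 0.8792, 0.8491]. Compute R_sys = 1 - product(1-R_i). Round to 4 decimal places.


Components: [0.5382, 0.5766, 0.8792, 0.8491]
(1 - 0.5382) = 0.4618, running product = 0.4618
(1 - 0.5766) = 0.4234, running product = 0.1955
(1 - 0.8792) = 0.1208, running product = 0.0236
(1 - 0.8491) = 0.1509, running product = 0.0036
Product of (1-R_i) = 0.0036
R_sys = 1 - 0.0036 = 0.9964

0.9964


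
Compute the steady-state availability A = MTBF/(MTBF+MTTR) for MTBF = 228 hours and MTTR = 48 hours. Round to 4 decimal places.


MTBF = 228
MTTR = 48
MTBF + MTTR = 276
A = 228 / 276
A = 0.8261

0.8261


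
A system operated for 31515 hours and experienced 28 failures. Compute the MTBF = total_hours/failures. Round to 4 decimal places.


total_hours = 31515
failures = 28
MTBF = 31515 / 28
MTBF = 1125.5357

1125.5357


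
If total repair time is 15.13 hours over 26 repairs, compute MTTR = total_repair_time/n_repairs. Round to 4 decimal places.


total_repair_time = 15.13
n_repairs = 26
MTTR = 15.13 / 26
MTTR = 0.5819

0.5819


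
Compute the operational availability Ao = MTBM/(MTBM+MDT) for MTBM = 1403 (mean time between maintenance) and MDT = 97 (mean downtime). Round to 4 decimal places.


MTBM = 1403
MDT = 97
MTBM + MDT = 1500
Ao = 1403 / 1500
Ao = 0.9353

0.9353


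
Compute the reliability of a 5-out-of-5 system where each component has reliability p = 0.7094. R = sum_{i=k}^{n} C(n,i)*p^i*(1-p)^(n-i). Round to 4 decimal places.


k = 5, n = 5, p = 0.7094
i=5: C(5,5)=1 * 0.7094^5 * 0.2906^0 = 0.1797
R = sum of terms = 0.1797

0.1797


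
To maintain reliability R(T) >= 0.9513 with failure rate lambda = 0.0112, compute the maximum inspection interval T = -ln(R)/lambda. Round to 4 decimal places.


R_target = 0.9513
lambda = 0.0112
-ln(0.9513) = 0.0499
T = 0.0499 / 0.0112
T = 4.4577

4.4577


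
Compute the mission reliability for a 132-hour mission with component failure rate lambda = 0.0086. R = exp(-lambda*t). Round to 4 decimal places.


lambda = 0.0086
mission_time = 132
lambda * t = 0.0086 * 132 = 1.1352
R = exp(-1.1352)
R = 0.3214

0.3214


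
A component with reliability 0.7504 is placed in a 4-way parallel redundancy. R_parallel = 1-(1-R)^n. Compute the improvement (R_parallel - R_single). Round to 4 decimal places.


R_single = 0.7504, n = 4
1 - R_single = 0.2496
(1 - R_single)^n = 0.2496^4 = 0.0039
R_parallel = 1 - 0.0039 = 0.9961
Improvement = 0.9961 - 0.7504
Improvement = 0.2457

0.2457


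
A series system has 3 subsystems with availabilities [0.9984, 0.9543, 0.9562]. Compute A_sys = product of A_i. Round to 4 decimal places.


Subsystems: [0.9984, 0.9543, 0.9562]
After subsystem 1 (A=0.9984): product = 0.9984
After subsystem 2 (A=0.9543): product = 0.9528
After subsystem 3 (A=0.9562): product = 0.911
A_sys = 0.911

0.911


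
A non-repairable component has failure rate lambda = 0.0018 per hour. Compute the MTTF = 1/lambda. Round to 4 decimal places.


lambda = 0.0018
MTTF = 1 / 0.0018
MTTF = 555.5556

555.5556


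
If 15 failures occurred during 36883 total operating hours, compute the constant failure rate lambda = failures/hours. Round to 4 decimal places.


failures = 15
total_hours = 36883
lambda = 15 / 36883
lambda = 0.0004

0.0004


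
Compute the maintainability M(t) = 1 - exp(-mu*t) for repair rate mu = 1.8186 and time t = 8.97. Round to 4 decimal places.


mu = 1.8186, t = 8.97
mu * t = 1.8186 * 8.97 = 16.3128
exp(-16.3128) = 0.0
M(t) = 1 - 0.0
M(t) = 1.0

1.0


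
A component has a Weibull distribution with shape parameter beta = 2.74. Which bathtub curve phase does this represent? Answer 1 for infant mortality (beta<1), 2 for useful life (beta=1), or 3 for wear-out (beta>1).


beta = 2.74
Compare beta to 1:
beta < 1 => infant mortality (phase 1)
beta = 1 => useful life (phase 2)
beta > 1 => wear-out (phase 3)
Since beta = 2.74, this is wear-out (increasing failure rate)
Phase = 3

3


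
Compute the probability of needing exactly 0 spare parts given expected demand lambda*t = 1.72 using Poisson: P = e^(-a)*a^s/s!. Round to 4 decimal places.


a = 1.72, s = 0
e^(-a) = e^(-1.72) = 0.1791
a^s = 1.72^0 = 1.0
s! = 1
P = 0.1791 * 1.0 / 1
P = 0.1791

0.1791


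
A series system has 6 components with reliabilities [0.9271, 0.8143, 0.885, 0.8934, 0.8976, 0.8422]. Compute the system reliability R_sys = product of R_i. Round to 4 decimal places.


Components: [0.9271, 0.8143, 0.885, 0.8934, 0.8976, 0.8422]
After component 1 (R=0.9271): product = 0.9271
After component 2 (R=0.8143): product = 0.7549
After component 3 (R=0.885): product = 0.6681
After component 4 (R=0.8934): product = 0.5969
After component 5 (R=0.8976): product = 0.5358
After component 6 (R=0.8422): product = 0.4512
R_sys = 0.4512

0.4512


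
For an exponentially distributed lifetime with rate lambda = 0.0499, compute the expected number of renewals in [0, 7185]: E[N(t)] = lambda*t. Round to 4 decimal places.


lambda = 0.0499
t = 7185
E[N(t)] = lambda * t
E[N(t)] = 0.0499 * 7185
E[N(t)] = 358.5315

358.5315


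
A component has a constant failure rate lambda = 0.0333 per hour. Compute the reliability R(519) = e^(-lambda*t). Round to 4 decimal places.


lambda = 0.0333
t = 519
lambda * t = 17.2827
R(t) = e^(-17.2827)
R(t) = 0.0

0.0


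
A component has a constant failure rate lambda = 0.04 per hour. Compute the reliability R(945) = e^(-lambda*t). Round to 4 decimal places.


lambda = 0.04
t = 945
lambda * t = 37.8
R(t) = e^(-37.8)
R(t) = 0.0

0.0


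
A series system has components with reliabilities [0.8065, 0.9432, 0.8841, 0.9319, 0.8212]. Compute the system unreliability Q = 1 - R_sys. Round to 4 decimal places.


Components: [0.8065, 0.9432, 0.8841, 0.9319, 0.8212]
After component 1: product = 0.8065
After component 2: product = 0.7607
After component 3: product = 0.6725
After component 4: product = 0.6267
After component 5: product = 0.5147
R_sys = 0.5147
Q = 1 - 0.5147 = 0.4853

0.4853


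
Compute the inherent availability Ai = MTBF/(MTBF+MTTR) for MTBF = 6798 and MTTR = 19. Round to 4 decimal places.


MTBF = 6798
MTTR = 19
MTBF + MTTR = 6817
Ai = 6798 / 6817
Ai = 0.9972

0.9972


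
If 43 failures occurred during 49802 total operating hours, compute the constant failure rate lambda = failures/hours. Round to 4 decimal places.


failures = 43
total_hours = 49802
lambda = 43 / 49802
lambda = 0.0009

0.0009


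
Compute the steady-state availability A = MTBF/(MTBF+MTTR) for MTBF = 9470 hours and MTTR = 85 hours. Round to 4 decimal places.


MTBF = 9470
MTTR = 85
MTBF + MTTR = 9555
A = 9470 / 9555
A = 0.9911

0.9911


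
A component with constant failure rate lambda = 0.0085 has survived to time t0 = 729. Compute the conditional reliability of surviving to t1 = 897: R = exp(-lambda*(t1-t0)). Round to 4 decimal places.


lambda = 0.0085
t0 = 729, t1 = 897
t1 - t0 = 168
lambda * (t1-t0) = 0.0085 * 168 = 1.428
R = exp(-1.428)
R = 0.2398

0.2398


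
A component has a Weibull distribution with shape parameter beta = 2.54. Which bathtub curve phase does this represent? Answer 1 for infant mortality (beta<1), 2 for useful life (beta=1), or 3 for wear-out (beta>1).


beta = 2.54
Compare beta to 1:
beta < 1 => infant mortality (phase 1)
beta = 1 => useful life (phase 2)
beta > 1 => wear-out (phase 3)
Since beta = 2.54, this is wear-out (increasing failure rate)
Phase = 3

3


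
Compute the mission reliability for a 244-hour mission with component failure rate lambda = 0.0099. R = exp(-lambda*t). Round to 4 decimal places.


lambda = 0.0099
mission_time = 244
lambda * t = 0.0099 * 244 = 2.4156
R = exp(-2.4156)
R = 0.0893

0.0893


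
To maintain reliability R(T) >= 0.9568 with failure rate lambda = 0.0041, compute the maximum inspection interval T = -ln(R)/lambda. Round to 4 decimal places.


R_target = 0.9568
lambda = 0.0041
-ln(0.9568) = 0.0442
T = 0.0442 / 0.0041
T = 10.771

10.771


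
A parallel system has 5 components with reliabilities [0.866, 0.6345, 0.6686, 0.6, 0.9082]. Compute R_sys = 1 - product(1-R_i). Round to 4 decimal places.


Components: [0.866, 0.6345, 0.6686, 0.6, 0.9082]
(1 - 0.866) = 0.134, running product = 0.134
(1 - 0.6345) = 0.3655, running product = 0.049
(1 - 0.6686) = 0.3314, running product = 0.0162
(1 - 0.6) = 0.4, running product = 0.0065
(1 - 0.9082) = 0.0918, running product = 0.0006
Product of (1-R_i) = 0.0006
R_sys = 1 - 0.0006 = 0.9994

0.9994


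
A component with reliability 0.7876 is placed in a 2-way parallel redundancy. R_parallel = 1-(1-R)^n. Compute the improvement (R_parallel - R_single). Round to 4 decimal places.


R_single = 0.7876, n = 2
1 - R_single = 0.2124
(1 - R_single)^n = 0.2124^2 = 0.0451
R_parallel = 1 - 0.0451 = 0.9549
Improvement = 0.9549 - 0.7876
Improvement = 0.1673

0.1673


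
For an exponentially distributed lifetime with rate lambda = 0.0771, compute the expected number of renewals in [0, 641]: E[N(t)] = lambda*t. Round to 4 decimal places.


lambda = 0.0771
t = 641
E[N(t)] = lambda * t
E[N(t)] = 0.0771 * 641
E[N(t)] = 49.4211

49.4211


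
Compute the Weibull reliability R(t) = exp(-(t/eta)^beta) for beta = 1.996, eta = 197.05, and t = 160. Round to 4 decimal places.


beta = 1.996, eta = 197.05, t = 160
t/eta = 160 / 197.05 = 0.812
(t/eta)^beta = 0.812^1.996 = 0.6599
R(t) = exp(-0.6599)
R(t) = 0.5169

0.5169


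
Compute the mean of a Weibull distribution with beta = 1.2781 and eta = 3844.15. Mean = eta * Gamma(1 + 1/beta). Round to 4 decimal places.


beta = 1.2781, eta = 3844.15
1/beta = 0.7824
1 + 1/beta = 1.7824
Gamma(1.7824) = 0.9268
Mean = 3844.15 * 0.9268
Mean = 3562.8846

3562.8846


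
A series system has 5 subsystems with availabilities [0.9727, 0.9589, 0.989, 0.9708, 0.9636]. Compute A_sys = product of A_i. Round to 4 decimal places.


Subsystems: [0.9727, 0.9589, 0.989, 0.9708, 0.9636]
After subsystem 1 (A=0.9727): product = 0.9727
After subsystem 2 (A=0.9589): product = 0.9327
After subsystem 3 (A=0.989): product = 0.9225
After subsystem 4 (A=0.9708): product = 0.8955
After subsystem 5 (A=0.9636): product = 0.8629
A_sys = 0.8629

0.8629


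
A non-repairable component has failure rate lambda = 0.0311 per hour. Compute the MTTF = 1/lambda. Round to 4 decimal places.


lambda = 0.0311
MTTF = 1 / 0.0311
MTTF = 32.1543

32.1543


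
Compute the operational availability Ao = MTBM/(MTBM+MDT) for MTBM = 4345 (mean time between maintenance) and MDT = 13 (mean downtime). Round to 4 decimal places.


MTBM = 4345
MDT = 13
MTBM + MDT = 4358
Ao = 4345 / 4358
Ao = 0.997

0.997


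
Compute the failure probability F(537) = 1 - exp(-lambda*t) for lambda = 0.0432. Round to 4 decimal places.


lambda = 0.0432, t = 537
lambda * t = 23.1984
exp(-23.1984) = 0.0
F(t) = 1 - 0.0
F(t) = 1.0

1.0


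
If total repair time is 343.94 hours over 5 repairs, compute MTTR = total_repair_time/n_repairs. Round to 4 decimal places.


total_repair_time = 343.94
n_repairs = 5
MTTR = 343.94 / 5
MTTR = 68.788

68.788


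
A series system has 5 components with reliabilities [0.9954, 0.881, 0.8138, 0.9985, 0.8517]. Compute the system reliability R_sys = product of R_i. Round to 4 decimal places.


Components: [0.9954, 0.881, 0.8138, 0.9985, 0.8517]
After component 1 (R=0.9954): product = 0.9954
After component 2 (R=0.881): product = 0.8769
After component 3 (R=0.8138): product = 0.7137
After component 4 (R=0.9985): product = 0.7126
After component 5 (R=0.8517): product = 0.6069
R_sys = 0.6069

0.6069


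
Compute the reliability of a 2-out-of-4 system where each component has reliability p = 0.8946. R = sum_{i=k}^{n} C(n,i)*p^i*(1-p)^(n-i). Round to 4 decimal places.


k = 2, n = 4, p = 0.8946
i=2: C(4,2)=6 * 0.8946^2 * 0.1054^2 = 0.0533
i=3: C(4,3)=4 * 0.8946^3 * 0.1054^1 = 0.3018
i=4: C(4,4)=1 * 0.8946^4 * 0.1054^0 = 0.6405
R = sum of terms = 0.9957

0.9957


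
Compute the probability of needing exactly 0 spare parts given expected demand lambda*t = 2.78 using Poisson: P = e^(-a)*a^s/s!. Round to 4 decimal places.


a = 2.78, s = 0
e^(-a) = e^(-2.78) = 0.062
a^s = 2.78^0 = 1.0
s! = 1
P = 0.062 * 1.0 / 1
P = 0.062

0.062


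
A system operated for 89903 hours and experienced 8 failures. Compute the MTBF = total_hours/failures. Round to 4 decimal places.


total_hours = 89903
failures = 8
MTBF = 89903 / 8
MTBF = 11237.875

11237.875


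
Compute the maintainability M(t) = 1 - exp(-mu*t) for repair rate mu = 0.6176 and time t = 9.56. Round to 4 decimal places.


mu = 0.6176, t = 9.56
mu * t = 0.6176 * 9.56 = 5.9043
exp(-5.9043) = 0.0027
M(t) = 1 - 0.0027
M(t) = 0.9973

0.9973


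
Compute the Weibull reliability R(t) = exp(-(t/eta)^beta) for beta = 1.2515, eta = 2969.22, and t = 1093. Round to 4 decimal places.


beta = 1.2515, eta = 2969.22, t = 1093
t/eta = 1093 / 2969.22 = 0.3681
(t/eta)^beta = 0.3681^1.2515 = 0.2863
R(t) = exp(-0.2863)
R(t) = 0.751

0.751


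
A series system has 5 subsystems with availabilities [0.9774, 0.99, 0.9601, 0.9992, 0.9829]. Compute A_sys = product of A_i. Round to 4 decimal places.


Subsystems: [0.9774, 0.99, 0.9601, 0.9992, 0.9829]
After subsystem 1 (A=0.9774): product = 0.9774
After subsystem 2 (A=0.99): product = 0.9676
After subsystem 3 (A=0.9601): product = 0.929
After subsystem 4 (A=0.9992): product = 0.9283
After subsystem 5 (A=0.9829): product = 0.9124
A_sys = 0.9124

0.9124


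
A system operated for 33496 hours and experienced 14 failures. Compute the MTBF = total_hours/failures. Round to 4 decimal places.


total_hours = 33496
failures = 14
MTBF = 33496 / 14
MTBF = 2392.5714

2392.5714


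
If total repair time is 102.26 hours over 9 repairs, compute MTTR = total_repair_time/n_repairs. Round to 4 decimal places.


total_repair_time = 102.26
n_repairs = 9
MTTR = 102.26 / 9
MTTR = 11.3622

11.3622


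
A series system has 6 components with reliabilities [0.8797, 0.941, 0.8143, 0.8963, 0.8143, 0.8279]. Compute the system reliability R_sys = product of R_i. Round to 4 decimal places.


Components: [0.8797, 0.941, 0.8143, 0.8963, 0.8143, 0.8279]
After component 1 (R=0.8797): product = 0.8797
After component 2 (R=0.941): product = 0.8278
After component 3 (R=0.8143): product = 0.6741
After component 4 (R=0.8963): product = 0.6042
After component 5 (R=0.8143): product = 0.492
After component 6 (R=0.8279): product = 0.4073
R_sys = 0.4073

0.4073


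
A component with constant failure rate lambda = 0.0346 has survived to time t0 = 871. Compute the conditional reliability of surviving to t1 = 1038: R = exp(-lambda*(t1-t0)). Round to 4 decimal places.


lambda = 0.0346
t0 = 871, t1 = 1038
t1 - t0 = 167
lambda * (t1-t0) = 0.0346 * 167 = 5.7782
R = exp(-5.7782)
R = 0.0031

0.0031


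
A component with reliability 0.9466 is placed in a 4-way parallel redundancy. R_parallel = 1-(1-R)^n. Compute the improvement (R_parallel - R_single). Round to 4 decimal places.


R_single = 0.9466, n = 4
1 - R_single = 0.0534
(1 - R_single)^n = 0.0534^4 = 0.0
R_parallel = 1 - 0.0 = 1.0
Improvement = 1.0 - 0.9466
Improvement = 0.0534

0.0534


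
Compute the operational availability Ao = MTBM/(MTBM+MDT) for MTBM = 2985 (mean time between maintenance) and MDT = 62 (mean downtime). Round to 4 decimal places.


MTBM = 2985
MDT = 62
MTBM + MDT = 3047
Ao = 2985 / 3047
Ao = 0.9797

0.9797


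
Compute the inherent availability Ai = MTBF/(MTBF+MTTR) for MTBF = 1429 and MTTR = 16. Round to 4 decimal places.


MTBF = 1429
MTTR = 16
MTBF + MTTR = 1445
Ai = 1429 / 1445
Ai = 0.9889

0.9889


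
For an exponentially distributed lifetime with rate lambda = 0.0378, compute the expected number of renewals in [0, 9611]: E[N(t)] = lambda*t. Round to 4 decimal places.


lambda = 0.0378
t = 9611
E[N(t)] = lambda * t
E[N(t)] = 0.0378 * 9611
E[N(t)] = 363.2958

363.2958


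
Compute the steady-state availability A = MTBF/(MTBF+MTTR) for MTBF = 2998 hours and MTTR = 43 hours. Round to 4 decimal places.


MTBF = 2998
MTTR = 43
MTBF + MTTR = 3041
A = 2998 / 3041
A = 0.9859

0.9859


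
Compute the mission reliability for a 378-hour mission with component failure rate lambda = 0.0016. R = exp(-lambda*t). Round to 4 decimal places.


lambda = 0.0016
mission_time = 378
lambda * t = 0.0016 * 378 = 0.6048
R = exp(-0.6048)
R = 0.5462

0.5462


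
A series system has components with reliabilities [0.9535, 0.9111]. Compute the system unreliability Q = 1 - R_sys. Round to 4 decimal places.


Components: [0.9535, 0.9111]
After component 1: product = 0.9535
After component 2: product = 0.8687
R_sys = 0.8687
Q = 1 - 0.8687 = 0.1313

0.1313


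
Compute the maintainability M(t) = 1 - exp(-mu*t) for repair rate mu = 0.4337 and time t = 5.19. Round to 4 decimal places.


mu = 0.4337, t = 5.19
mu * t = 0.4337 * 5.19 = 2.2509
exp(-2.2509) = 0.1053
M(t) = 1 - 0.1053
M(t) = 0.8947

0.8947


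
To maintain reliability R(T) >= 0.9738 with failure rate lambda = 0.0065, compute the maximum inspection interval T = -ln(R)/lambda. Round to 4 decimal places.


R_target = 0.9738
lambda = 0.0065
-ln(0.9738) = 0.0265
T = 0.0265 / 0.0065
T = 4.0845

4.0845


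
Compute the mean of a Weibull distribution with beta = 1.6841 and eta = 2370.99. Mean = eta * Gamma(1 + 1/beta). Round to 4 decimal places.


beta = 1.6841, eta = 2370.99
1/beta = 0.5938
1 + 1/beta = 1.5938
Gamma(1.5938) = 0.8928
Mean = 2370.99 * 0.8928
Mean = 2116.8932

2116.8932


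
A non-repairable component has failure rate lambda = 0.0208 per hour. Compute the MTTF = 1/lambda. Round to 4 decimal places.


lambda = 0.0208
MTTF = 1 / 0.0208
MTTF = 48.0769

48.0769


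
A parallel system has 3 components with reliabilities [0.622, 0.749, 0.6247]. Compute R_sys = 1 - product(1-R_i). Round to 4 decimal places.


Components: [0.622, 0.749, 0.6247]
(1 - 0.622) = 0.378, running product = 0.378
(1 - 0.749) = 0.251, running product = 0.0949
(1 - 0.6247) = 0.3753, running product = 0.0356
Product of (1-R_i) = 0.0356
R_sys = 1 - 0.0356 = 0.9644

0.9644


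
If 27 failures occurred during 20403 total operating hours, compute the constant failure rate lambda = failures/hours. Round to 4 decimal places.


failures = 27
total_hours = 20403
lambda = 27 / 20403
lambda = 0.0013

0.0013


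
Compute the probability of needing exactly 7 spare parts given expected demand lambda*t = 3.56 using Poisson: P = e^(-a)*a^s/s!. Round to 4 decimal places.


a = 3.56, s = 7
e^(-a) = e^(-3.56) = 0.0284
a^s = 3.56^7 = 7246.8619
s! = 5040
P = 0.0284 * 7246.8619 / 5040
P = 0.0409

0.0409


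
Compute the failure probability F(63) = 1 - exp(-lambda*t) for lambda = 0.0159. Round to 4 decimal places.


lambda = 0.0159, t = 63
lambda * t = 1.0017
exp(-1.0017) = 0.3673
F(t) = 1 - 0.3673
F(t) = 0.6327

0.6327


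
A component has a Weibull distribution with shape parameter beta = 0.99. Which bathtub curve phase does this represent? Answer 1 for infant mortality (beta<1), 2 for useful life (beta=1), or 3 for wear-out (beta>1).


beta = 0.99
Compare beta to 1:
beta < 1 => infant mortality (phase 1)
beta = 1 => useful life (phase 2)
beta > 1 => wear-out (phase 3)
Since beta = 0.99, this is infant mortality (decreasing failure rate)
Phase = 1

1


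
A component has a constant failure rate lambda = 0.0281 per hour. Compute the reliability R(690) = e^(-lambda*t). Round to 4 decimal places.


lambda = 0.0281
t = 690
lambda * t = 19.389
R(t) = e^(-19.389)
R(t) = 0.0

0.0


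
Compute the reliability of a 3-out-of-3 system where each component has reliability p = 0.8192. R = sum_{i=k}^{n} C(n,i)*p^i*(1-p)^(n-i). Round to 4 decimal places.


k = 3, n = 3, p = 0.8192
i=3: C(3,3)=1 * 0.8192^3 * 0.1808^0 = 0.5498
R = sum of terms = 0.5498

0.5498


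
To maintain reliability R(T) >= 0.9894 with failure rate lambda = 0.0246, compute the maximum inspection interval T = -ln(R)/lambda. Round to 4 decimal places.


R_target = 0.9894
lambda = 0.0246
-ln(0.9894) = 0.0107
T = 0.0107 / 0.0246
T = 0.4332

0.4332


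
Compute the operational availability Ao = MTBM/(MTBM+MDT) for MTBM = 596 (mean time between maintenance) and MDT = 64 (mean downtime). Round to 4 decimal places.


MTBM = 596
MDT = 64
MTBM + MDT = 660
Ao = 596 / 660
Ao = 0.903

0.903


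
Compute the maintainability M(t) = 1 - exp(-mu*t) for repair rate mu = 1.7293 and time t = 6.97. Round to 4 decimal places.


mu = 1.7293, t = 6.97
mu * t = 1.7293 * 6.97 = 12.0532
exp(-12.0532) = 0.0
M(t) = 1 - 0.0
M(t) = 1.0

1.0


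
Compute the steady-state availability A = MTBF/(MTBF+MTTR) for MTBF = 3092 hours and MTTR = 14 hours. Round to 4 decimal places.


MTBF = 3092
MTTR = 14
MTBF + MTTR = 3106
A = 3092 / 3106
A = 0.9955

0.9955


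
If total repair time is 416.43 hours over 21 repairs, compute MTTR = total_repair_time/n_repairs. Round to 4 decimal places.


total_repair_time = 416.43
n_repairs = 21
MTTR = 416.43 / 21
MTTR = 19.83

19.83


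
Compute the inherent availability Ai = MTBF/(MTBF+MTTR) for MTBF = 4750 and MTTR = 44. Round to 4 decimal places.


MTBF = 4750
MTTR = 44
MTBF + MTTR = 4794
Ai = 4750 / 4794
Ai = 0.9908

0.9908


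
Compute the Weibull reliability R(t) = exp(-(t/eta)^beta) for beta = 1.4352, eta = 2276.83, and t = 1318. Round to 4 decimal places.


beta = 1.4352, eta = 2276.83, t = 1318
t/eta = 1318 / 2276.83 = 0.5789
(t/eta)^beta = 0.5789^1.4352 = 0.4563
R(t) = exp(-0.4563)
R(t) = 0.6336

0.6336


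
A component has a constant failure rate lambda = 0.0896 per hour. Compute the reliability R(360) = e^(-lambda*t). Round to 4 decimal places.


lambda = 0.0896
t = 360
lambda * t = 32.256
R(t) = e^(-32.256)
R(t) = 0.0

0.0


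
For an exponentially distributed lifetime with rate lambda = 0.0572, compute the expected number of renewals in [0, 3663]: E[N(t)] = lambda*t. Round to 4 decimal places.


lambda = 0.0572
t = 3663
E[N(t)] = lambda * t
E[N(t)] = 0.0572 * 3663
E[N(t)] = 209.5236

209.5236


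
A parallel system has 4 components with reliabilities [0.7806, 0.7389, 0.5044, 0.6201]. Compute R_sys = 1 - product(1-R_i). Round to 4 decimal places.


Components: [0.7806, 0.7389, 0.5044, 0.6201]
(1 - 0.7806) = 0.2194, running product = 0.2194
(1 - 0.7389) = 0.2611, running product = 0.0573
(1 - 0.5044) = 0.4956, running product = 0.0284
(1 - 0.6201) = 0.3799, running product = 0.0108
Product of (1-R_i) = 0.0108
R_sys = 1 - 0.0108 = 0.9892

0.9892


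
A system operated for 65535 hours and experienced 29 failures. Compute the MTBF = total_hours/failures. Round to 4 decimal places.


total_hours = 65535
failures = 29
MTBF = 65535 / 29
MTBF = 2259.8276

2259.8276


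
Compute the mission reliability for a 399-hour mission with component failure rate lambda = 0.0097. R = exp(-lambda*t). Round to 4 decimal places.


lambda = 0.0097
mission_time = 399
lambda * t = 0.0097 * 399 = 3.8703
R = exp(-3.8703)
R = 0.0209

0.0209


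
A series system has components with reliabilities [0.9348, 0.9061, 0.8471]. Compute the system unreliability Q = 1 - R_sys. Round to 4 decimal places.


Components: [0.9348, 0.9061, 0.8471]
After component 1: product = 0.9348
After component 2: product = 0.847
After component 3: product = 0.7175
R_sys = 0.7175
Q = 1 - 0.7175 = 0.2825

0.2825


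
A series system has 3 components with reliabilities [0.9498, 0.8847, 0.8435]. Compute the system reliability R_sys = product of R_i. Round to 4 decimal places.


Components: [0.9498, 0.8847, 0.8435]
After component 1 (R=0.9498): product = 0.9498
After component 2 (R=0.8847): product = 0.8403
After component 3 (R=0.8435): product = 0.7088
R_sys = 0.7088

0.7088


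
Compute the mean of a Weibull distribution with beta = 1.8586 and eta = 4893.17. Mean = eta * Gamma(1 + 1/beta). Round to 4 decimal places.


beta = 1.8586, eta = 4893.17
1/beta = 0.538
1 + 1/beta = 1.538
Gamma(1.538) = 0.8881
Mean = 4893.17 * 0.8881
Mean = 4345.3878

4345.3878


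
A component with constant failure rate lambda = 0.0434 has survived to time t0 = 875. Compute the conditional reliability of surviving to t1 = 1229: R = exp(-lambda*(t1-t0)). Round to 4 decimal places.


lambda = 0.0434
t0 = 875, t1 = 1229
t1 - t0 = 354
lambda * (t1-t0) = 0.0434 * 354 = 15.3636
R = exp(-15.3636)
R = 0.0

0.0


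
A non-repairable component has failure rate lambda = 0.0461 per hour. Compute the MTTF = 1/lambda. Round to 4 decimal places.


lambda = 0.0461
MTTF = 1 / 0.0461
MTTF = 21.692

21.692


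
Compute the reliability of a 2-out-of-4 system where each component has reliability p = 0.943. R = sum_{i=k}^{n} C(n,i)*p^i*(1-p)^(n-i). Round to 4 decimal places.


k = 2, n = 4, p = 0.943
i=2: C(4,2)=6 * 0.943^2 * 0.057^2 = 0.0173
i=3: C(4,3)=4 * 0.943^3 * 0.057^1 = 0.1912
i=4: C(4,4)=1 * 0.943^4 * 0.057^0 = 0.7908
R = sum of terms = 0.9993

0.9993


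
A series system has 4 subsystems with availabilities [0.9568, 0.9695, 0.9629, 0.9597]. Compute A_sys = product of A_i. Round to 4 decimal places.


Subsystems: [0.9568, 0.9695, 0.9629, 0.9597]
After subsystem 1 (A=0.9568): product = 0.9568
After subsystem 2 (A=0.9695): product = 0.9276
After subsystem 3 (A=0.9629): product = 0.8932
After subsystem 4 (A=0.9597): product = 0.8572
A_sys = 0.8572

0.8572


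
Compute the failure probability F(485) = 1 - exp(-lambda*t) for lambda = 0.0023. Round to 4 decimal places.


lambda = 0.0023, t = 485
lambda * t = 1.1155
exp(-1.1155) = 0.3278
F(t) = 1 - 0.3278
F(t) = 0.6722

0.6722


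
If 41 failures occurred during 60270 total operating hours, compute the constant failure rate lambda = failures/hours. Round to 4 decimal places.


failures = 41
total_hours = 60270
lambda = 41 / 60270
lambda = 0.0007

0.0007


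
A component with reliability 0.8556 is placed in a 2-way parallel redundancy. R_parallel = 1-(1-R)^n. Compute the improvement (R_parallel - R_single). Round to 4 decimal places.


R_single = 0.8556, n = 2
1 - R_single = 0.1444
(1 - R_single)^n = 0.1444^2 = 0.0209
R_parallel = 1 - 0.0209 = 0.9791
Improvement = 0.9791 - 0.8556
Improvement = 0.1235

0.1235


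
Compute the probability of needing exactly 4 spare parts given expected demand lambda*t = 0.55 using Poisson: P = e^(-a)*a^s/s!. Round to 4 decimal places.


a = 0.55, s = 4
e^(-a) = e^(-0.55) = 0.5769
a^s = 0.55^4 = 0.0915
s! = 24
P = 0.5769 * 0.0915 / 24
P = 0.0022

0.0022


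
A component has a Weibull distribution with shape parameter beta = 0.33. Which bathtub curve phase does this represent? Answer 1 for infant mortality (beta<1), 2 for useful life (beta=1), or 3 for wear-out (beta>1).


beta = 0.33
Compare beta to 1:
beta < 1 => infant mortality (phase 1)
beta = 1 => useful life (phase 2)
beta > 1 => wear-out (phase 3)
Since beta = 0.33, this is infant mortality (decreasing failure rate)
Phase = 1

1


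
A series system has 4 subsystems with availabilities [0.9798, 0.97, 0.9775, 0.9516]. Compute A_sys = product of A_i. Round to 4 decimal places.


Subsystems: [0.9798, 0.97, 0.9775, 0.9516]
After subsystem 1 (A=0.9798): product = 0.9798
After subsystem 2 (A=0.97): product = 0.9504
After subsystem 3 (A=0.9775): product = 0.929
After subsystem 4 (A=0.9516): product = 0.8841
A_sys = 0.8841

0.8841


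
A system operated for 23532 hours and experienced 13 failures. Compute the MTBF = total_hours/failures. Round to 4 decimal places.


total_hours = 23532
failures = 13
MTBF = 23532 / 13
MTBF = 1810.1538

1810.1538


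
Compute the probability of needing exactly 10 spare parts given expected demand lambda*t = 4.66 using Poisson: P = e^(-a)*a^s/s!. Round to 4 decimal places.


a = 4.66, s = 10
e^(-a) = e^(-4.66) = 0.0095
a^s = 4.66^10 = 4829021.8103
s! = 3628800
P = 0.0095 * 4829021.8103 / 3628800
P = 0.0126

0.0126


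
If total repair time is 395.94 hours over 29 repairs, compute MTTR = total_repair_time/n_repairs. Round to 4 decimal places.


total_repair_time = 395.94
n_repairs = 29
MTTR = 395.94 / 29
MTTR = 13.6531

13.6531


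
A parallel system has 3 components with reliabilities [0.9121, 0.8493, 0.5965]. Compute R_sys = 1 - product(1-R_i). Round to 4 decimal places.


Components: [0.9121, 0.8493, 0.5965]
(1 - 0.9121) = 0.0879, running product = 0.0879
(1 - 0.8493) = 0.1507, running product = 0.0132
(1 - 0.5965) = 0.4035, running product = 0.0053
Product of (1-R_i) = 0.0053
R_sys = 1 - 0.0053 = 0.9947

0.9947


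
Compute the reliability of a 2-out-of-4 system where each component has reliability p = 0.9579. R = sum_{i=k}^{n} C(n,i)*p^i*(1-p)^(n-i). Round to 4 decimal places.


k = 2, n = 4, p = 0.9579
i=2: C(4,2)=6 * 0.9579^2 * 0.0421^2 = 0.0098
i=3: C(4,3)=4 * 0.9579^3 * 0.0421^1 = 0.148
i=4: C(4,4)=1 * 0.9579^4 * 0.0421^0 = 0.8419
R = sum of terms = 0.9997

0.9997


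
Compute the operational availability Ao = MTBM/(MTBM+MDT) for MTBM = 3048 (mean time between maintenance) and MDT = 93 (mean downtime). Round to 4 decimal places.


MTBM = 3048
MDT = 93
MTBM + MDT = 3141
Ao = 3048 / 3141
Ao = 0.9704

0.9704


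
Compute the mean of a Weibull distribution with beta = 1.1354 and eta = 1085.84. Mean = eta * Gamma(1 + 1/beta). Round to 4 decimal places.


beta = 1.1354, eta = 1085.84
1/beta = 0.8807
1 + 1/beta = 1.8807
Gamma(1.8807) = 0.9553
Mean = 1085.84 * 0.9553
Mean = 1037.3195

1037.3195


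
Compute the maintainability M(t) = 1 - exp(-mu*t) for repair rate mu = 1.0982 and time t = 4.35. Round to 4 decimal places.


mu = 1.0982, t = 4.35
mu * t = 1.0982 * 4.35 = 4.7772
exp(-4.7772) = 0.0084
M(t) = 1 - 0.0084
M(t) = 0.9916

0.9916


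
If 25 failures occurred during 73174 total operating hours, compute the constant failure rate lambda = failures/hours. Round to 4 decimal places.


failures = 25
total_hours = 73174
lambda = 25 / 73174
lambda = 0.0003

0.0003


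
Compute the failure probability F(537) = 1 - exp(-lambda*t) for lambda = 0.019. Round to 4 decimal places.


lambda = 0.019, t = 537
lambda * t = 10.203
exp(-10.203) = 0.0
F(t) = 1 - 0.0
F(t) = 1.0

1.0


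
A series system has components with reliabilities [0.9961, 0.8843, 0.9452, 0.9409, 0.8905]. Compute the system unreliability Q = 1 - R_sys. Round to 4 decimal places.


Components: [0.9961, 0.8843, 0.9452, 0.9409, 0.8905]
After component 1: product = 0.9961
After component 2: product = 0.8809
After component 3: product = 0.8326
After component 4: product = 0.7834
After component 5: product = 0.6976
R_sys = 0.6976
Q = 1 - 0.6976 = 0.3024

0.3024


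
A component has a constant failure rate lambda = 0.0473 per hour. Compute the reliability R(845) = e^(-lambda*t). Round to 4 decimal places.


lambda = 0.0473
t = 845
lambda * t = 39.9685
R(t) = e^(-39.9685)
R(t) = 0.0

0.0


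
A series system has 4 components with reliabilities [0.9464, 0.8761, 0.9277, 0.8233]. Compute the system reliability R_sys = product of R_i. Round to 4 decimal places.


Components: [0.9464, 0.8761, 0.9277, 0.8233]
After component 1 (R=0.9464): product = 0.9464
After component 2 (R=0.8761): product = 0.8291
After component 3 (R=0.9277): product = 0.7692
After component 4 (R=0.8233): product = 0.6333
R_sys = 0.6333

0.6333


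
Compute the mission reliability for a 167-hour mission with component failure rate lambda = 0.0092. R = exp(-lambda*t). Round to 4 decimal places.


lambda = 0.0092
mission_time = 167
lambda * t = 0.0092 * 167 = 1.5364
R = exp(-1.5364)
R = 0.2152

0.2152


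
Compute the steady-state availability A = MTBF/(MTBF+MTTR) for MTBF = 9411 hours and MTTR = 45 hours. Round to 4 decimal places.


MTBF = 9411
MTTR = 45
MTBF + MTTR = 9456
A = 9411 / 9456
A = 0.9952

0.9952


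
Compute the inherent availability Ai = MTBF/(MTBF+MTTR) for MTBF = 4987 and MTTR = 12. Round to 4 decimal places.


MTBF = 4987
MTTR = 12
MTBF + MTTR = 4999
Ai = 4987 / 4999
Ai = 0.9976

0.9976


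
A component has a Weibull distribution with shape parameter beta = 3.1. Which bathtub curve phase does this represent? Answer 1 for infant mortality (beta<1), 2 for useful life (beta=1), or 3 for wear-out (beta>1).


beta = 3.1
Compare beta to 1:
beta < 1 => infant mortality (phase 1)
beta = 1 => useful life (phase 2)
beta > 1 => wear-out (phase 3)
Since beta = 3.1, this is wear-out (increasing failure rate)
Phase = 3

3


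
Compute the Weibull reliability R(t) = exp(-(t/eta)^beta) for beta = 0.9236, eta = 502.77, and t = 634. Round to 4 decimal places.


beta = 0.9236, eta = 502.77, t = 634
t/eta = 634 / 502.77 = 1.261
(t/eta)^beta = 1.261^0.9236 = 1.2389
R(t) = exp(-1.2389)
R(t) = 0.2897

0.2897


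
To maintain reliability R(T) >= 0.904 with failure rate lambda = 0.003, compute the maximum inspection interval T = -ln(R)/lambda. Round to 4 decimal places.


R_target = 0.904
lambda = 0.003
-ln(0.904) = 0.1009
T = 0.1009 / 0.003
T = 33.642

33.642


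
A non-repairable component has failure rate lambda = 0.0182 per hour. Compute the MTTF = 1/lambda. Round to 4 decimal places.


lambda = 0.0182
MTTF = 1 / 0.0182
MTTF = 54.9451

54.9451


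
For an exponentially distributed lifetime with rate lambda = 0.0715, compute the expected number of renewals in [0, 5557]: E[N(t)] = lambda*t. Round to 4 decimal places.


lambda = 0.0715
t = 5557
E[N(t)] = lambda * t
E[N(t)] = 0.0715 * 5557
E[N(t)] = 397.3255

397.3255


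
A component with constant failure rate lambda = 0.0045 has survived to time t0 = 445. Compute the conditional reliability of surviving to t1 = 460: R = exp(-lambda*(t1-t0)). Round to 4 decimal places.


lambda = 0.0045
t0 = 445, t1 = 460
t1 - t0 = 15
lambda * (t1-t0) = 0.0045 * 15 = 0.0675
R = exp(-0.0675)
R = 0.9347

0.9347


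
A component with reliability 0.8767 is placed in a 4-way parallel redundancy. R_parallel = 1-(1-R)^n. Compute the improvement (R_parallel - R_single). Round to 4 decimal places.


R_single = 0.8767, n = 4
1 - R_single = 0.1233
(1 - R_single)^n = 0.1233^4 = 0.0002
R_parallel = 1 - 0.0002 = 0.9998
Improvement = 0.9998 - 0.8767
Improvement = 0.1231

0.1231


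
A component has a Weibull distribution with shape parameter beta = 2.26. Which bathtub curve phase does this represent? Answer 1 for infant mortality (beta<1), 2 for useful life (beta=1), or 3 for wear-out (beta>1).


beta = 2.26
Compare beta to 1:
beta < 1 => infant mortality (phase 1)
beta = 1 => useful life (phase 2)
beta > 1 => wear-out (phase 3)
Since beta = 2.26, this is wear-out (increasing failure rate)
Phase = 3

3


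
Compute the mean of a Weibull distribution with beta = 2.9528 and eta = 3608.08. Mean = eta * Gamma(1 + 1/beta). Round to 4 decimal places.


beta = 2.9528, eta = 3608.08
1/beta = 0.3387
1 + 1/beta = 1.3387
Gamma(1.3387) = 0.8924
Mean = 3608.08 * 0.8924
Mean = 3219.7256

3219.7256


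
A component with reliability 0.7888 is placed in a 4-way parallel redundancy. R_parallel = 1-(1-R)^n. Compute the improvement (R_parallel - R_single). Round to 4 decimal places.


R_single = 0.7888, n = 4
1 - R_single = 0.2112
(1 - R_single)^n = 0.2112^4 = 0.002
R_parallel = 1 - 0.002 = 0.998
Improvement = 0.998 - 0.7888
Improvement = 0.2092

0.2092


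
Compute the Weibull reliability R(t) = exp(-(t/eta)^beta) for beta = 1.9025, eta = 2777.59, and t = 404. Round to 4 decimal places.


beta = 1.9025, eta = 2777.59, t = 404
t/eta = 404 / 2777.59 = 0.1454
(t/eta)^beta = 0.1454^1.9025 = 0.0255
R(t) = exp(-0.0255)
R(t) = 0.9748

0.9748


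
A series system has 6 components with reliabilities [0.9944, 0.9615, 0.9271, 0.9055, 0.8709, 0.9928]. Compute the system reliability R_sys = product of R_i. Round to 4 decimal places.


Components: [0.9944, 0.9615, 0.9271, 0.9055, 0.8709, 0.9928]
After component 1 (R=0.9944): product = 0.9944
After component 2 (R=0.9615): product = 0.9561
After component 3 (R=0.9271): product = 0.8864
After component 4 (R=0.9055): product = 0.8026
After component 5 (R=0.8709): product = 0.699
After component 6 (R=0.9928): product = 0.694
R_sys = 0.694

0.694
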